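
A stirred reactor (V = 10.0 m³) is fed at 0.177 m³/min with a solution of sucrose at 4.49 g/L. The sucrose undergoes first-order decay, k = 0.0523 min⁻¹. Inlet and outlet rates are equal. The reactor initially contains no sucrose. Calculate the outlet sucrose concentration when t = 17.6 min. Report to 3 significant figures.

0.804 g/L

V dC/dt = Q(C_in − C) − k V C.
dC/dt = (Q/V) C_in − (Q/V + k) C; effective rate a = Q/V + k = 0.017700 + 0.0523 = 0.070000 min⁻¹.
C_ss = Q C_in/(Q + kV) = 1.1353 g/L; C(t) = C_ss + (C₀ − C_ss) e^(−a t).
C(17.6) = 1.1353 + (-1.1353)·e^(−0.070000·17.6) = 1.1353 + (-1.1353)·0.29171 = 0.80414 g/L.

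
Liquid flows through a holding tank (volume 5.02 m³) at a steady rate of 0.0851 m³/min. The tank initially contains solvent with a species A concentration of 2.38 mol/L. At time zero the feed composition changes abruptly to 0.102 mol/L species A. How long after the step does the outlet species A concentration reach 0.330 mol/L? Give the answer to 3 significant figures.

Unsteady species balance (constant V, well mixed): V dC/dt = Q(C_in − C), so τ = V/Q = 58.989 min.
C(t) = C_in + (C₀ − C_in) e^(−t/τ). Set C = 0.330 and solve for t:
e^(−t/τ) = (C − C_in)/(C₀ − C_in) = (0.330 − 0.102)/(2.38 − 0.102) = 0.10009
t = −τ ln(…) = 58.989 × 2.3017 = 135.78 min.

136 min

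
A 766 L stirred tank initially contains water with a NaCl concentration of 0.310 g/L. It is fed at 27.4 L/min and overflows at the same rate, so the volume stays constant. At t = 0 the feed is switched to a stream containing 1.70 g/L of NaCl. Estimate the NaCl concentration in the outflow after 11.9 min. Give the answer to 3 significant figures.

Mass balance on the solute (V constant): V dC/dt = Q(C_in − C).
Time constant τ = V/Q = 766/27.4 = 27.956 min.
C approaches C_in exponentially: C(t) = C_in + (C₀ − C_in) e^(−t/τ).
C(11.9) = 1.70 + (0.310 − 1.70)·e^(−11.9/27.956) = 1.70 + (-1.3900)·0.65333 = 0.79186 g/L.

0.792 g/L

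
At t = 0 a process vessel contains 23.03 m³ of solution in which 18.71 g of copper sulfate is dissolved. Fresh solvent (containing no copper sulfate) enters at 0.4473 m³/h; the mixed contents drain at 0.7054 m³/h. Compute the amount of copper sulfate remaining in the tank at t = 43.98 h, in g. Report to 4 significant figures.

2.925 g

Total volume: dV/dt = Q_in − Q_out = -0.258100 m³/h, so V(t) = 23.03 − 0.258100 t and V(43.98) = 11.6788 m³.
Solute balance: dm/dt = 0 − Q_out C = −Q_out m/V(t).
dm/m = −Q_out dt/(V₀ − 0.258100 t); integrating gives ln(m/m₀) = −(Q_out/(Q_in−Q_out)) ln(V/V₀).
m = m₀ (V₀/V)^(Q_out/(Q_in−Q_out)) = 18.71 × (23.03/11.6788)^(-2.73305) = 2.92486 g.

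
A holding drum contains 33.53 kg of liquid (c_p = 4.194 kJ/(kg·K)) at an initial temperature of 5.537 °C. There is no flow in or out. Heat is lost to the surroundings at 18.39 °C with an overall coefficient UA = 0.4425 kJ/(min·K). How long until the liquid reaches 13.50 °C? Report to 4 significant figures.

M c_p dT/dt = −UA(T − T_amb).
τ = M c_p/UA = 317.796 min; T_ss = T_amb = 18.3900 °C.
T(t) = T_ss + (T₀ − T_ss)e^(−t/τ); set T = 13.50:
t = −τ ln[(T − T_ss)/(T₀ − T_ss)] = −317.796 · ln(0.380456) = 307.113 min.

307.1 min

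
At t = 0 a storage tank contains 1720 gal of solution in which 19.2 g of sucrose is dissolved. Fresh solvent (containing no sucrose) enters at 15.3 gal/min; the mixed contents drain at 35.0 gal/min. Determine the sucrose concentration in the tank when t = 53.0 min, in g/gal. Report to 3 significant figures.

Let m(t) be the amount of sucrose. Volume: V(t) = V₀ + (Q_in − Q_out) t = 1720 − 19.700 t; V(53.0) = 675.90 gal.
Species balance (pure solvent in): dm/dt = −Q_out · m/V(t).
dm/m = −Q_out dt/(V₀ − 19.700 t); integrating gives ln(m/m₀) = −(Q_out/(Q_in−Q_out)) ln(V/V₀).
m = m₀ (V₀/V)^(Q_out/(Q_in−Q_out)) = 19.2 × (1720/675.90)^(-1.7766) = 3.6527 g.
C = m/V = 3.6527/675.90 = 0.0054042 g/gal.

0.00540 g/gal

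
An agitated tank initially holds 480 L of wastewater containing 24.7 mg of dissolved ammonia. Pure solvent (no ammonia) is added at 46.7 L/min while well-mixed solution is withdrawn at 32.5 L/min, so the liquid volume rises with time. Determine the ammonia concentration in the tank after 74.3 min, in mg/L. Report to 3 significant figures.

0.00112 mg/L

Let m(t) be the amount of ammonia. Volume: V(t) = V₀ + (Q_in − Q_out) t = 480 + 14.200 t; V(74.3) = 1535.1 L.
No ammonia enters, so dm/dt = −Q_out · (m/V).
dm/m = −Q_out dt/(V₀ + 14.200 t); integrating gives ln(m/m₀) = −(Q_out/(Q_in−Q_out)) ln(V/V₀).
m = m₀ (V₀/V)^(Q_out/(Q_in−Q_out)) = 24.7 × (480/1535.1)^(2.2887) = 1.7264 mg.
C = m/V = 1.7264/1535.1 = 0.0011247 mg/L.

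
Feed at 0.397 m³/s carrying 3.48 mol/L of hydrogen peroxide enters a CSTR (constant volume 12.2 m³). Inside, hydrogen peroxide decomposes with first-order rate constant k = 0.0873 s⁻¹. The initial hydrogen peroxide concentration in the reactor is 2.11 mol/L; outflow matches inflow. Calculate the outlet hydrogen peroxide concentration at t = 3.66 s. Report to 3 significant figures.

Accumulation = in − out − consumed: V dC/dt = Q C_in − Q C − k V C.
dC/dt = (Q/V) C_in − (Q/V + k) C; effective rate a = Q/V + k = 0.032541 + 0.0873 = 0.11984 s⁻¹.
C_ss = Q C_in/(Q + kV) = 0.94494 mol/L; C(t) = C_ss + (C₀ − C_ss) e^(−a t).
C(3.66) = 0.94494 + (1.1651)·e^(−0.11984·3.66) = 0.94494 + (1.1651)·0.64493 = 1.6963 mol/L.

1.70 mol/L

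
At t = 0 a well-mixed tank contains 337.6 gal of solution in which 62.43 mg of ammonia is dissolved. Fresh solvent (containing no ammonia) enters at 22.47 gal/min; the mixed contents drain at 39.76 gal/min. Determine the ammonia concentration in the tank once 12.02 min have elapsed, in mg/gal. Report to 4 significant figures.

Let m(t) be the amount of ammonia. Volume: V(t) = V₀ + (Q_in − Q_out) t = 337.6 − 17.2900 t; V(12.02) = 129.774 gal.
Solute balance: dm/dt = 0 − Q_out C = −Q_out m/V(t).
dm/m = −Q_out dt/(V₀ − 17.2900 t); integrating gives ln(m/m₀) = −(Q_out/(Q_in−Q_out)) ln(V/V₀).
m = m₀ (V₀/V)^(Q_out/(Q_in−Q_out)) = 62.43 × (337.6/129.774)^(-2.29960) = 6.92738 mg.
C = m/V = 6.92738/129.774 = 0.0533803 mg/gal.

0.05338 mg/gal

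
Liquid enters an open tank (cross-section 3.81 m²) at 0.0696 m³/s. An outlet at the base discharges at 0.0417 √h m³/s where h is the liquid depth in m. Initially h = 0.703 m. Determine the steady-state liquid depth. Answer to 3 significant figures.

Volume balance on the tank: A dh/dt = Q_in − 0.0417 √h. At steady state dh/dt = 0:
Q_in = 0.0417 √h_ss ⇒ √h_ss = 0.0696/0.0417 = 1.6691.
h_ss = 1.6691² = 2.7858 m. (Since h₀ = 0.703 m < h_ss, the level will rise toward this value.)

2.79 m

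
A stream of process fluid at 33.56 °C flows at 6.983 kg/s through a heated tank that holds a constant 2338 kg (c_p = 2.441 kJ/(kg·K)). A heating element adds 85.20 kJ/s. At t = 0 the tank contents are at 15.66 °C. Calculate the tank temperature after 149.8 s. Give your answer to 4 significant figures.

M c_p dT/dt = ṁ c_p (T_in − T) + Q̇.
τ = M/ṁ = 334.813 s; T_ss = T_in + Q̇/(ṁ c_p) = 33.56 + 85.20/(6.983·2.441) = 38.5584 °C.
Integrating: T(t) = T_ss + (T₀ − T_ss) e^(−t/τ).
T(149.8) = 38.5584 + (-22.8984)·e^(−149.8/334.813) = 38.5584 + (-22.8984)·0.639279 = 23.9199 °C.

23.92 °C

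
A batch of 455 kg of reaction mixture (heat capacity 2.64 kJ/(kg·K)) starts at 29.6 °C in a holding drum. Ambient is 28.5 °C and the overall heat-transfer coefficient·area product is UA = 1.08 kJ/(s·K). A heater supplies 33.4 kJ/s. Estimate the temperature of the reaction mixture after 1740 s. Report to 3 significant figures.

53.2 °C

M c_p dT/dt = −UA(T − T_amb) + Q̇.
dT/dt = (T_ss − T)/τ with T_ss = T_amb + Q̇/UA = 28.5 + 33.4/1.08 = 59.426 °C, τ = M c_p/UA = 455·2.64/1.08 = 1112.2 s.
Integrating: T(t) = T_ss + (T₀ − T_ss) e^(−t/τ).
T(1740) = 59.426 + (-29.826)·0.20921 = 53.186 °C.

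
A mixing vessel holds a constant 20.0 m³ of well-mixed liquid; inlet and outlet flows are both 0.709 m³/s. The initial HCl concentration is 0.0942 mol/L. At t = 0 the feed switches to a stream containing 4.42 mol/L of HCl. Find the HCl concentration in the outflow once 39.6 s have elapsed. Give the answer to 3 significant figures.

3.36 mol/L

Unsteady species balance (constant V, well mixed): V dC/dt = Q(C_in − C).
Time constant τ = V/Q = 20.0/0.709 = 28.209 s.
Integrating: C(t) = C_in + (C₀ − C_in) e^(−t/τ).
C(39.6) = 4.42 + (0.0942 − 4.42)·e^(−39.6/28.209) = 4.42 + (-4.3258)·0.24566 = 3.3573 mol/L.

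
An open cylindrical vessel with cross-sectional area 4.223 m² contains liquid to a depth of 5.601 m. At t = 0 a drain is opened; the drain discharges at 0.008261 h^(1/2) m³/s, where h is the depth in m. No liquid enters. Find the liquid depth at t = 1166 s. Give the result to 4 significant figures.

A dh/dt = −Q_out = −0.008261 √h.
Separate and integrate: 2(√h − √h₀) = −(0.008261/A) t.
√h = √5.601 − 0.008261·1166/(2·4.223) = 2.36664 − 1.14046 = 1.22618.
h = 1.22618² = 1.50352 m.

1.504 m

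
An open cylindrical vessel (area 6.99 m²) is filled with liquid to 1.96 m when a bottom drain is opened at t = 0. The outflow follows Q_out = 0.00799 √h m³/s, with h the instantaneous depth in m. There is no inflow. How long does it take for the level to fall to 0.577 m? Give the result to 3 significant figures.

Unsteady balance on liquid volume: A dh/dt = −0.00799 √h.
∫ h^(−1/2) dh = −(0.00799/A) ∫ dt, giving 2√h = 2√h₀ − (0.00799/A) t.
t = 2A(√h₀ − √h)/0.00799 = 2·6.99·(√1.96 − √0.577)/0.00799
  = 13.980 × (1.4000 − 0.75961) / 0.00799 = 1120.5 s.

1120 s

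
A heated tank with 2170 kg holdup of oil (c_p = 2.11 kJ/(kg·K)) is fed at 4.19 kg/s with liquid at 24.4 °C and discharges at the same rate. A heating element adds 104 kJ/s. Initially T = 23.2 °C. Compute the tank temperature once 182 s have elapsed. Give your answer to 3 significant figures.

First-law balance (no shaft work): M c_p dT/dt = ṁ c_p (T_in − T) + 104.
τ = M/ṁ = 517.90 s; T_ss = T_in + Q̇/(ṁ c_p) = 24.4 + 104/(4.19·2.11) = 36.164 °C.
T approaches T_ss exponentially: T(t) = T_ss + (T₀ − T_ss) e^(−t/τ).
T(182) = 36.164 + (-12.964)·e^(−182/517.90) = 36.164 + (-12.964)·0.70369 = 27.041 °C.

27.0 °C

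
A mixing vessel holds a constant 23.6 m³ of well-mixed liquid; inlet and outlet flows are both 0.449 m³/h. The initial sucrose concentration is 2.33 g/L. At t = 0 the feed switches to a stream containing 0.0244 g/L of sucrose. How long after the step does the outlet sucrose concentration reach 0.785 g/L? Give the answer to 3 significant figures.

Species balance: V dC/dt = Q(C_in − C) ⇒ τ = V/Q = 52.561 h.
C(t) = C_in + (C₀ − C_in) e^(−t/τ). Set C = 0.785 and solve for t:
e^(−t/τ) = (C − C_in)/(C₀ − C_in) = (0.785 − 0.0244)/(2.33 − 0.0244) = 0.32989
t = −τ ln(…) = 52.561 × 1.1090 = 58.290 h.

58.3 h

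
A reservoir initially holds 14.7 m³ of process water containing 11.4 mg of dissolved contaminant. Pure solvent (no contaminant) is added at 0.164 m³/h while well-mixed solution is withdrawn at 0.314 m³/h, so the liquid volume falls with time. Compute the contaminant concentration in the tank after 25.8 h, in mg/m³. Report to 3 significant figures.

Total volume: dV/dt = Q_in − Q_out = -0.15000 m³/h, so V(t) = 14.7 − 0.15000 t and V(25.8) = 10.830 m³.
Species balance (pure solvent in): dm/dt = −Q_out · m/V(t).
Separate: dm/m = −Q_out dt/V(t) ⇒ ln(m/m₀) = −(Q_out/(Q_in−Q_out)) ln(V/V₀).
m = m₀ (V₀/V)^(Q_out/(Q_in−Q_out)) = 11.4 × (14.7/10.830)^(-2.0933) = 6.0137 mg.
C = m/V = 6.0137/10.830 = 0.55528 mg/m³.

0.555 mg/m³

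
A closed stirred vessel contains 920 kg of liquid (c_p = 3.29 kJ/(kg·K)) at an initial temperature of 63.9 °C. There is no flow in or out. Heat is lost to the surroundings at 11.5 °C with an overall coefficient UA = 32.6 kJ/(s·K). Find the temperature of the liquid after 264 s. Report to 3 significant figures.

14.6 °C

First-law balance (no shaft work): M c_p dT/dt = −UA(T − T_amb).
dT/dt = (T_ss − T)/τ with T_ss = T_amb = 11.500 °C, τ = M c_p/UA = 920·3.29/32.6 = 92.847 s.
Solution: T(t) = T_ss + (T₀ − T_ss) e^(−t/τ).
T(264) = 11.500 + (52.400)·0.058227 = 14.551 °C.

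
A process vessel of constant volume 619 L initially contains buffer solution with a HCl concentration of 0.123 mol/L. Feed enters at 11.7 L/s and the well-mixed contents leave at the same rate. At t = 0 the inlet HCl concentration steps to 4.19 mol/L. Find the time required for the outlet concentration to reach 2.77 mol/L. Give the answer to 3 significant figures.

Species balance: V dC/dt = Q(C_in − C) ⇒ τ = V/Q = 52.906 s.
C(t) = C_in + (C₀ − C_in) e^(−t/τ). Set C = 2.77 and solve for t:
e^(−t/τ) = (C − C_in)/(C₀ − C_in) = (2.77 − 4.19)/(0.123 − 4.19) = 0.34915
t = −τ ln(…) = 52.906 × 1.0522 = 55.670 s.

55.7 s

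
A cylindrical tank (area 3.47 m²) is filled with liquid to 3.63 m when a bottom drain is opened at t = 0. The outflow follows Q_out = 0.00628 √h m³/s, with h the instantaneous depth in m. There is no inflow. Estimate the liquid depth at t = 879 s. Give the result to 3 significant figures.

1.23 m

With no inflow, A dh/dt = −0.00628 √h.
This is separable: 2 d(√h)/dt = −0.00628/A, so √h = √h₀ − (0.00628/(2A)) t.
√h = √3.63 − 0.00628·879/(2·3.47) = 1.9053 − 0.79541 = 1.1098.
h = 1.1098² = 1.2318 m.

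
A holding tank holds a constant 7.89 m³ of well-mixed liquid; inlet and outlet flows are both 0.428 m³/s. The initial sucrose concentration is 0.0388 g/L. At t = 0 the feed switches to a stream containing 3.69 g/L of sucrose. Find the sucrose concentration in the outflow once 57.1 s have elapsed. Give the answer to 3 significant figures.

3.53 g/L

Mass balance on the solute (V constant): V dC/dt = Q(C_in − C).
So dC/dt = (C_in − C)/τ with τ = V/Q = 7.89/0.428 = 18.435 s.
This is linear first-order; C(t) = C_in + (C₀ − C_in) e^(−t/τ).
C(57.1) = 3.69 + (0.0388 − 3.69)·e^(−57.1/18.435) = 3.69 + (-3.6512)·0.045165 = 3.5251 g/L.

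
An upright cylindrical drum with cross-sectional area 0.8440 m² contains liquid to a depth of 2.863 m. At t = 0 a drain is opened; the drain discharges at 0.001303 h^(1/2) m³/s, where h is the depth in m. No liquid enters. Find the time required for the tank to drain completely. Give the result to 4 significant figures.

2192 s

Mass balance (ρ constant): A dh/dt = −0.001303 √h.
This is separable: 2 d(√h)/dt = −0.001303/A, so √h = √h₀ − (0.001303/(2A)) t.
Set h = 0: 2√h₀ = (0.001303/A) t_empty ⇒ t_empty = 2A√h₀/0.001303.
t_empty = 2·0.8440·√2.863/0.001303 = 1.68800·1.69204/0.001303 = 2191.99 s.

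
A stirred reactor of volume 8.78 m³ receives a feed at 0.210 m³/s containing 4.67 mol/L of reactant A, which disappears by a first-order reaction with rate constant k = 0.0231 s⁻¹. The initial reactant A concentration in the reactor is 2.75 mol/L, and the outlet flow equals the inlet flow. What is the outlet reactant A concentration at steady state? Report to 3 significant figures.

2.38 mol/L

Accumulation = in − out − consumed: V dC/dt = Q C_in − Q C − k V C.
At steady state: 0 = Q C_in − (Q + kV) C_ss, so C_ss = Q C_in/(Q + kV).
C_ss = 0.210·4.67/(0.210 + 0.0231·8.78) = 0.98070/0.41282 = 2.3756 mol/L.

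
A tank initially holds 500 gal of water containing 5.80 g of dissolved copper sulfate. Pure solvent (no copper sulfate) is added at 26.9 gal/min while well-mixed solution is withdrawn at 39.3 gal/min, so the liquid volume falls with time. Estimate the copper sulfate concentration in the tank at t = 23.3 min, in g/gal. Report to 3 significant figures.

Let m(t) be the amount of copper sulfate. Volume: V(t) = V₀ + (Q_in − Q_out) t = 500 − 12.400 t; V(23.3) = 211.08 gal.
Solute balance: dm/dt = 0 − Q_out C = −Q_out m/V(t).
Separate: dm/m = −Q_out dt/V(t) ⇒ ln(m/m₀) = −(Q_out/(Q_in−Q_out)) ln(V/V₀).
m = m₀ (V₀/V)^(Q_out/(Q_in−Q_out)) = 5.80 × (500/211.08)^(-3.1694) = 0.37708 g.
C = m/V = 0.37708/211.08 = 0.0017864 g/gal.

0.00179 g/gal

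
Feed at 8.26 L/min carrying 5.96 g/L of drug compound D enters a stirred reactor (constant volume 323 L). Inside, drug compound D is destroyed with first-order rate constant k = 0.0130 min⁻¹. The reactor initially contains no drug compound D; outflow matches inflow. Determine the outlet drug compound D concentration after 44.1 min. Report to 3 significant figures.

Species balance: V dC/dt = Q C_in − Q C − k V C.
This is linear with rate a = Q/V + k = 0.038573 min⁻¹.
C_ss = Q C_in/(Q + kV) = 3.9513 g/L; C(t) = C_ss + (C₀ − C_ss) e^(−a t).
C(44.1) = 3.9513 + (-3.9513)·e^(−0.038573·44.1) = 3.9513 + (-3.9513)·0.18249 = 3.2302 g/L.

3.23 g/L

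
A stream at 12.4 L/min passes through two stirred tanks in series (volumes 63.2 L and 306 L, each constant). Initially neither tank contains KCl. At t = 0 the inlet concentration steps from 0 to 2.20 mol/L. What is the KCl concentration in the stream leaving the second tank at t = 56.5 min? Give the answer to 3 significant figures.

Each tank obeys Vᵢ dCᵢ/dt = Q(Cᵢ₋₁ − Cᵢ), so τᵢ = Vᵢ/Q.
τ₁ = 63.2/12.4 = 5.0968 min; τ₂ = 306/12.4 = 24.677 min.
Solving the cascade with C₁(0)=C₂(0)=0 gives C₂(t) = C_in[1 − (τ₁ e^(−t/τ₁) − τ₂ e^(−t/τ₂))/(τ₁ − τ₂)].
At t = 56.5: e^(−t/τ₁) = 1.5334e-05, e^(−t/τ₂) = 0.10131.
C₂ = 2.20·[1 − (5.0968·1.5334e-05 − 24.677·0.10131)/(-19.581)] = 2.20·0.87232 = 1.9191 mol/L.

1.92 mol/L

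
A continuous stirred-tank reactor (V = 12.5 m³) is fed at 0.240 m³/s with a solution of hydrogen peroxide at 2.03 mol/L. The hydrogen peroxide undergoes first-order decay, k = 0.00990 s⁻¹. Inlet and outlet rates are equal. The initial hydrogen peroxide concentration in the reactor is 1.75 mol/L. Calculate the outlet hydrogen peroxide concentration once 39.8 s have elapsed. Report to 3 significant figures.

1.47 mol/L

Accumulation = in − out − consumed: V dC/dt = Q C_in − Q C − k V C.
This is linear with rate a = Q/V + k = 0.029100 s⁻¹.
C_ss = Q C_in/(Q + kV) = 1.3394 mol/L; C(t) = C_ss + (C₀ − C_ss) e^(−a t).
C(39.8) = 1.3394 + (0.41062)·e^(−0.029100·39.8) = 1.3394 + (0.41062)·0.31406 = 1.4683 mol/L.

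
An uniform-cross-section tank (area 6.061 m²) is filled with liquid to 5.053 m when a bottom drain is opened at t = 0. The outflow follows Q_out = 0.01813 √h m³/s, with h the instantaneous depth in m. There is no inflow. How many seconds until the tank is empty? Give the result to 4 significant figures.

1503 s

Volume balance on the tank: A dh/dt = −0.01813 √h.
Separate and integrate: 2(√h − √h₀) = −(0.01813/A) t.
Tank is empty when √h = 0: t_empty = 2A√h₀/0.01813.
t_empty = 2·6.061·√5.053/0.01813 = 12.1220·2.24789/0.01813 = 1502.97 s.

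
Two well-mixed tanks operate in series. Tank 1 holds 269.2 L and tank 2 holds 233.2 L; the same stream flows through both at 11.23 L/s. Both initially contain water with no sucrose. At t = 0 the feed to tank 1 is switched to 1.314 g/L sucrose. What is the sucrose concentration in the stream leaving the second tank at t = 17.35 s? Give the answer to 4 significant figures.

0.2405 g/L

Each tank obeys Vᵢ dCᵢ/dt = Q(Cᵢ₋₁ − Cᵢ), so τᵢ = Vᵢ/Q.
τ₁ = 269.2/11.23 = 23.9715 s; τ₂ = 233.2/11.23 = 20.7658 s.
Solving the cascade with C₁(0)=C₂(0)=0 gives C₂(t) = C_in[1 − (τ₁ e^(−t/τ₁) − τ₂ e^(−t/τ₂))/(τ₁ − τ₂)].
At t = 17.35: e^(−t/τ₁) = 0.484918, e^(−t/τ₂) = 0.433654.
C₂ = 1.314·[1 − (23.9715·0.484918 − 20.7658·0.433654)/(3.20570)] = 1.314·0.183008 = 0.240472 g/L.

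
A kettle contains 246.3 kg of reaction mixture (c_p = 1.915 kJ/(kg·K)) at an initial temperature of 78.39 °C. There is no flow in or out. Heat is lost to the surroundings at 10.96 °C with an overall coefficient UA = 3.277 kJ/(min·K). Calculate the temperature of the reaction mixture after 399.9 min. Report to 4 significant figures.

15.15 °C

M c_p dT/dt = −UA(T − T_amb).
dT/dt = (T_ss − T)/τ with T_ss = T_amb = 10.9600 °C, τ = M c_p/UA = 246.3·1.915/3.277 = 143.932 min.
This is linear first-order; T(t) = T_ss + (T₀ − T_ss) e^(−t/τ).
T(399.9) = 10.9600 + (67.4300)·0.0621379 = 15.1500 °C.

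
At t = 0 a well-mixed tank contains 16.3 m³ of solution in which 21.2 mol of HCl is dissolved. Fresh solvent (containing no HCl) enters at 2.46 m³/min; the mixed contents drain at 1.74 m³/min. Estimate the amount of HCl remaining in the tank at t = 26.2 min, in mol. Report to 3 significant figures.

Total volume: dV/dt = Q_in − Q_out = 0.72000 m³/min, so V(t) = 16.3 + 0.72000 t and V(26.2) = 35.164 m³.
No HCl enters, so dm/dt = −Q_out · (m/V).
Separate: dm/m = −Q_out dt/V(t) ⇒ ln(m/m₀) = −(Q_out/(Q_in−Q_out)) ln(V/V₀).
m = m₀ (V₀/V)^(Q_out/(Q_in−Q_out)) = 21.2 × (16.3/35.164)^(2.4167) = 3.3066 mol.

3.31 mol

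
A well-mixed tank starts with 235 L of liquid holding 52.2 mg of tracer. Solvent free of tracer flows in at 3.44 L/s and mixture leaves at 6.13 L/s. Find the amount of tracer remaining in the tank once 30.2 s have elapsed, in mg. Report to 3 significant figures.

Total volume: dV/dt = Q_in − Q_out = -2.6900 L/s, so V(t) = 235 − 2.6900 t and V(30.2) = 153.76 L.
Solute balance: dm/dt = 0 − Q_out C = −Q_out m/V(t).
Separate: dm/m = −Q_out dt/V(t) ⇒ ln(m/m₀) = −(Q_out/(Q_in−Q_out)) ln(V/V₀).
m = m₀ (V₀/V)^(Q_out/(Q_in−Q_out)) = 52.2 × (235/153.76)^(-2.2788) = 19.855 mg.

19.9 mg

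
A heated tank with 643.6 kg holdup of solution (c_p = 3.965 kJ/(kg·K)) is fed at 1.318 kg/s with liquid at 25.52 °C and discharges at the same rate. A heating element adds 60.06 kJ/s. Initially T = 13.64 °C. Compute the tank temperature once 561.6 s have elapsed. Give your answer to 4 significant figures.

M c_p dT/dt = ṁ c_p (T_in − T) + Q̇.
Rearrange: dT/dt = (T_ss − T)/τ with τ = M/ṁ = 488.316 s and T_ss = T_in + Q̇/(ṁ c_p) = 37.0128 °C.
Solution: T(t) = T_ss + (T₀ − T_ss) e^(−t/τ).
T(561.6) = 37.0128 + (-23.3728)·e^(−561.6/488.316) = 37.0128 + (-23.3728)·0.316613 = 29.6127 °C.

29.61 °C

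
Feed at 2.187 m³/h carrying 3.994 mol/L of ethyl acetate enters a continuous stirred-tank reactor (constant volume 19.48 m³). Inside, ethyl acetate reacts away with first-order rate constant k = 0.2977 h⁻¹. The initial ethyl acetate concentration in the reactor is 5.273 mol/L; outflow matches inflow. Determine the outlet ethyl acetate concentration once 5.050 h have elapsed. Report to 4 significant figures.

Species balance: V dC/dt = Q C_in − Q C − k V C.
dC/dt = (Q/V) C_in − (Q/V + k) C; effective rate a = Q/V + k = 0.112269 + 0.2977 = 0.409969 h⁻¹.
C_ss = Q C_in/(Q + kV) = 1.09375 mol/L; C(t) = C_ss + (C₀ − C_ss) e^(−a t).
C(5.050) = 1.09375 + (4.17925)·e^(−0.409969·5.050) = 1.09375 + (4.17925)·0.126142 = 1.62093 mol/L.

1.621 mol/L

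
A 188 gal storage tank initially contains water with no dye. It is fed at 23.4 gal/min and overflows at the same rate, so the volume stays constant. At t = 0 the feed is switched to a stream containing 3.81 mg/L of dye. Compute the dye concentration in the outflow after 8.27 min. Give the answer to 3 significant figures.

2.45 mg/L

Accumulation = in − out for the solute gives V dC/dt = Q(C_in − C).
So dC/dt = (C_in − C)/τ with τ = V/Q = 188/23.4 = 8.0342 min.
This is linear first-order; C(t) = C_in + (C₀ − C_in) e^(−t/τ).
C(8.27) = 3.81 + (0 − 3.81)·e^(−8.27/8.0342) = 3.81 + (-3.8100)·0.35724 = 2.4489 mg/L.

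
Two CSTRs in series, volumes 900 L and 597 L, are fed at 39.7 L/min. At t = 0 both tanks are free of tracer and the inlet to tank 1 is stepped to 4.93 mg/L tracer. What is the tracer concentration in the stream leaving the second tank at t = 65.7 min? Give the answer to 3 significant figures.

4.25 mg/L

Each tank obeys Vᵢ dCᵢ/dt = Q(Cᵢ₋₁ − Cᵢ), so τᵢ = Vᵢ/Q.
τ₁ = 900/39.7 = 22.670 min; τ₂ = 597/39.7 = 15.038 min.
Tank 1: C₁ = C_in(1 − e^(−t/τ₁)). Tank 2 (τ₁ ≠ τ₂): C₂ = C_in[1 − (τ₁ e^(−t/τ₁) − τ₂ e^(−t/τ₂))/(τ₁ − τ₂)].
At t = 65.7: e^(−t/τ₁) = 0.055128, e^(−t/τ₂) = 0.012664.
C₂ = 4.93·[1 − (22.670·0.055128 − 15.038·0.012664)/(7.6322)] = 4.93·0.86121 = 4.2457 mg/L.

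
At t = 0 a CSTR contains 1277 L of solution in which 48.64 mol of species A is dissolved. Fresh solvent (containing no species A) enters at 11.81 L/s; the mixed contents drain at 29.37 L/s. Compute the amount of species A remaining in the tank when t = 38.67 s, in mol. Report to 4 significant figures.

Total volume: dV/dt = Q_in − Q_out = -17.5600 L/s, so V(t) = 1277 − 17.5600 t and V(38.67) = 597.955 L.
No species A enters, so dm/dt = −Q_out · (m/V).
dm/m = −Q_out dt/(V₀ − 17.5600 t); integrating gives ln(m/m₀) = −(Q_out/(Q_in−Q_out)) ln(V/V₀).
m = m₀ (V₀/V)^(Q_out/(Q_in−Q_out)) = 48.64 × (1277/597.955)^(-1.67255) = 13.6726 mol.

13.67 mol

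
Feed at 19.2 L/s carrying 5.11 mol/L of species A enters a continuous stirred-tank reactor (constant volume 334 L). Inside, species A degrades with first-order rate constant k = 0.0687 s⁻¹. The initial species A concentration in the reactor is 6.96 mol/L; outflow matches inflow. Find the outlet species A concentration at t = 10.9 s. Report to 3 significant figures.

Accumulation = in − out − consumed: V dC/dt = Q C_in − Q C − k V C.
This is linear with rate a = Q/V + k = 0.12619 s⁻¹.
C_ss = Q C_in/(Q + kV) = 2.3279 mol/L; C(t) = C_ss + (C₀ − C_ss) e^(−a t).
C(10.9) = 2.3279 + (4.6321)·e^(−0.12619·10.9) = 2.3279 + (4.6321)·0.25273 = 3.4986 mol/L.

3.50 mol/L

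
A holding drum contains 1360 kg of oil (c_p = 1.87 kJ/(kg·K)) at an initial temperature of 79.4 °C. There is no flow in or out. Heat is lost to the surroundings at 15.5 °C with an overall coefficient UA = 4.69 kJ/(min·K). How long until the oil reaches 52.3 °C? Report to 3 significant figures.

299 min

Lumped-capacitance energy balance: M c_p dT/dt = UA(T_amb − T).
τ = M c_p/UA = 542.26 min; T_ss = T_amb = 15.500 °C.
T(t) = T_ss + (T₀ − T_ss)e^(−t/τ); set T = 52.3:
t = −τ ln[(T − T_ss)/(T₀ − T_ss)] = −542.26 · ln(0.57590) = 299.23 min.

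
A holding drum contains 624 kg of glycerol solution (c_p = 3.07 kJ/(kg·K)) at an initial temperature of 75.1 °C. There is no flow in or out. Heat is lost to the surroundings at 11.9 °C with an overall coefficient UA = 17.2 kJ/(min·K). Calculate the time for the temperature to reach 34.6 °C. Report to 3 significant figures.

Heat balance on the well-mixed liquid: M c_p dT/dt = −UA(T − T_amb).
τ = M c_p/UA = 111.38 min; T_ss = T_amb = 11.900 °C.
T(t) = T_ss + (T₀ − T_ss)e^(−t/τ); set T = 34.6:
t = −τ ln[(T − T_ss)/(T₀ − T_ss)] = −111.38 · ln(0.35918) = 114.04 min.

114 min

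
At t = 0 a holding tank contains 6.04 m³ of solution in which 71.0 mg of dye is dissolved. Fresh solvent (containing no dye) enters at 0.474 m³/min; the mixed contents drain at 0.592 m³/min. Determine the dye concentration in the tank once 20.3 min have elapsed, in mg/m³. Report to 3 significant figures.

1.55 mg/m³

Let m(t) be the amount of dye. Volume: V(t) = V₀ + (Q_in − Q_out) t = 6.04 − 0.11800 t; V(20.3) = 3.6446 m³.
Species balance (pure solvent in): dm/dt = −Q_out · m/V(t).
Separate: dm/m = −Q_out dt/V(t) ⇒ ln(m/m₀) = −(Q_out/(Q_in−Q_out)) ln(V/V₀).
m = m₀ (V₀/V)^(Q_out/(Q_in−Q_out)) = 71.0 × (6.04/3.6446)^(-5.0169) = 5.6312 mg.
C = m/V = 5.6312/3.6446 = 1.5451 mg/m³.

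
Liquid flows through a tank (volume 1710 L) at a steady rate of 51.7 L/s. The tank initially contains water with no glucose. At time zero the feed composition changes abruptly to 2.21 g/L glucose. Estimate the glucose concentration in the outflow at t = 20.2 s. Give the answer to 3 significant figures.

1.01 g/L

Accumulation = in − out for the solute gives V dC/dt = Q(C_in − C).
Rewrite as dC/dt + C/τ = C_in/τ, τ = V/Q = 33.075 s.
Integrating: C(t) = C_in + (C₀ − C_in) e^(−t/τ).
C(20.2) = 2.21 + (0 − 2.21)·e^(−20.2/33.075) = 2.21 + (-2.2100)·0.54296 = 1.0101 g/L.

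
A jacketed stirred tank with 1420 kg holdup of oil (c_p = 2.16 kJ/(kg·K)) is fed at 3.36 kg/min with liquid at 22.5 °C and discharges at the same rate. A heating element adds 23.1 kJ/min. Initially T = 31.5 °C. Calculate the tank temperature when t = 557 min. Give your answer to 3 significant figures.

M c_p dT/dt = ṁ c_p (T_in − T) + Q̇.
τ = M/ṁ = 422.62 min; T_ss = T_in + Q̇/(ṁ c_p) = 22.5 + 23.1/(3.36·2.16) = 25.683 °C.
Integrating: T(t) = T_ss + (T₀ − T_ss) e^(−t/τ).
T(557) = 25.683 + (5.8171)·e^(−557/422.62) = 25.683 + (5.8171)·0.26768 = 27.240 °C.

27.2 °C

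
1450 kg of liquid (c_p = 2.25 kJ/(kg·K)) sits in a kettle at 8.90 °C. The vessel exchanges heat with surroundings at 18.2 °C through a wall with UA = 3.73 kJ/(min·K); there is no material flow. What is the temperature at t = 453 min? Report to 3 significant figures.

Lumped-capacitance energy balance: M c_p dT/dt = UA(T_amb − T).
dT/dt = (T_ss − T)/τ with T_ss = T_amb = 18.200 °C, τ = M c_p/UA = 1450·2.25/3.73 = 874.66 min.
Integrating: T(t) = T_ss + (T₀ − T_ss) e^(−t/τ).
T(453) = 18.200 + (-9.3000)·0.59576 = 12.659 °C.

12.7 °C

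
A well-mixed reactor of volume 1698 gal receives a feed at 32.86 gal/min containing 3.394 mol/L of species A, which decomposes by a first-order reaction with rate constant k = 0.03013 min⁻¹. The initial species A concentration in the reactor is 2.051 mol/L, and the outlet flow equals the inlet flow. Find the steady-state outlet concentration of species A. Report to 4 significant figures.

1.327 mol/L

Accumulation = in − out − consumed: V dC/dt = Q C_in − Q C − k V C.
Steady state (dC/dt = 0): C_ss = Q C_in/(Q + kV) = C_in/(1 + kV/Q).
C_ss = 32.86·3.394/(32.86 + 0.03013·1698) = 111.527/84.0207 = 1.32737 mol/L.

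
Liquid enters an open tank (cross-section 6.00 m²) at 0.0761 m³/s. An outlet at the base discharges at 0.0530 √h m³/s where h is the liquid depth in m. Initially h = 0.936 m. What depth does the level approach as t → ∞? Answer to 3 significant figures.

Level balance: A dh/dt = 0.0761 − 0.0530 √h. Setting dh/dt = 0:
Q_in = 0.0530 √h_ss ⇒ √h_ss = 0.0761/0.0530 = 1.4358.
h_ss = 1.4358² = 2.0617 m. (Since h₀ = 0.936 m < h_ss, the level will rise toward this value.)

2.06 m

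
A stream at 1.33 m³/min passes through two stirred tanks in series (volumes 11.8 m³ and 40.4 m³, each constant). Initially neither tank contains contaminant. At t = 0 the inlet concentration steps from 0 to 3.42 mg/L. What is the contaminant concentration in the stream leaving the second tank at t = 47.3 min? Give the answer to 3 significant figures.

Species balance on tank i: dCᵢ/dt = (Cᵢ₋₁ − Cᵢ)/τᵢ with τᵢ = Vᵢ/Q.
τ₁ = 11.8/1.33 = 8.8722 min; τ₂ = 40.4/1.33 = 30.376 min.
Tank 1: C₁ = C_in(1 − e^(−t/τ₁)). Tank 2 (τ₁ ≠ τ₂): C₂ = C_in[1 − (τ₁ e^(−t/τ₁) − τ₂ e^(−t/τ₂))/(τ₁ − τ₂)].
At t = 47.3: e^(−t/τ₁) = 0.0048379, e^(−t/τ₂) = 0.21074.
C₂ = 3.42·[1 − (8.8722·0.0048379 − 30.376·0.21074)/(-21.504)] = 3.42·0.70431 = 2.4088 mg/L.

2.41 mg/L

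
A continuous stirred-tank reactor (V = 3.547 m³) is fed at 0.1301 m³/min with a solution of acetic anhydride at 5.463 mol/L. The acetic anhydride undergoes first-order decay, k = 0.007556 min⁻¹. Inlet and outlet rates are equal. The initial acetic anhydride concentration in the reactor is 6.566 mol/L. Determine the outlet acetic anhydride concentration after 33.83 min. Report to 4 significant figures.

4.986 mol/L

Species balance: V dC/dt = Q C_in − Q C − k V C.
dC/dt = (Q/V) C_in − (Q/V + k) C; effective rate a = Q/V + k = 0.0366789 + 0.007556 = 0.0442349 min⁻¹.
C_ss = Q C_in/(Q + kV) = 4.52984 mol/L; C(t) = C_ss + (C₀ − C_ss) e^(−a t).
C(33.83) = 4.52984 + (2.03616)·e^(−0.0442349·33.83) = 4.52984 + (2.03616)·0.223920 = 4.98577 mol/L.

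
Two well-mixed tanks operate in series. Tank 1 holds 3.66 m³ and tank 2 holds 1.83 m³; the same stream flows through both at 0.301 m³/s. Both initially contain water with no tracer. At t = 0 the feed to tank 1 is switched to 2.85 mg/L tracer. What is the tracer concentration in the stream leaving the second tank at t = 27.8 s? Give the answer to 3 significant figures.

2.30 mg/L

Species balance on tank i: dCᵢ/dt = (Cᵢ₋₁ − Cᵢ)/τᵢ with τᵢ = Vᵢ/Q.
τ₁ = 3.66/0.301 = 12.159 s; τ₂ = 1.83/0.301 = 6.0797 s.
Tank 1: C₁ = C_in(1 − e^(−t/τ₁)). Tank 2 (τ₁ ≠ τ₂): C₂ = C_in[1 − (τ₁ e^(−t/τ₁) − τ₂ e^(−t/τ₂))/(τ₁ − τ₂)].
At t = 27.8: e^(−t/τ₁) = 0.10164, e^(−t/τ₂) = 0.010331.
C₂ = 2.85·[1 − (12.159·0.10164 − 6.0797·0.010331)/(6.0797)] = 2.85·0.80704 = 2.3001 mg/L.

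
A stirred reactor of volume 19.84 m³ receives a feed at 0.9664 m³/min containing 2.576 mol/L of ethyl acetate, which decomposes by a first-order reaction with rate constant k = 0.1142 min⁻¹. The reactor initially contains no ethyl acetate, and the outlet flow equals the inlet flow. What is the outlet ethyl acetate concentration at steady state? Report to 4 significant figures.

0.7702 mol/L

Species balance: V dC/dt = Q C_in − Q C − k V C.
At steady state: 0 = Q C_in − (Q + kV) C_ss, so C_ss = Q C_in/(Q + kV).
C_ss = 0.9664·2.576/(0.9664 + 0.1142·19.84) = 2.48945/3.23213 = 0.770219 mol/L.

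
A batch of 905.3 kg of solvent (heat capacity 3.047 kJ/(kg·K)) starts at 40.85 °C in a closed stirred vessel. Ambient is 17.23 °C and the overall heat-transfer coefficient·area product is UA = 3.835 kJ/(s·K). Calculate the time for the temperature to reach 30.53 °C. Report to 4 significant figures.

413.1 s

M c_p dT/dt = −UA(T − T_amb).
τ = M c_p/UA = 719.283 s; T_ss = T_amb = 17.2300 °C.
T(t) = T_ss + (T₀ − T_ss)e^(−t/τ); set T = 30.53:
t = −τ ln[(T − T_ss)/(T₀ − T_ss)] = −719.283 · ln(0.563082) = 413.105 s.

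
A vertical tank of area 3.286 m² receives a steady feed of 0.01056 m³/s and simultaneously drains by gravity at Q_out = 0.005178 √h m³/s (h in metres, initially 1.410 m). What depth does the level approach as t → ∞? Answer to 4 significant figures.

A dh/dt = Q_in − 0.005178 √h. Steady state requires inflow = outflow:
Q_in = 0.005178 √h_ss ⇒ √h_ss = 0.01056/0.005178 = 2.03940.
h_ss = 2.03940² = 4.15914 m. (Since h₀ = 1.410 m < h_ss, the level will rise toward this value.)

4.159 m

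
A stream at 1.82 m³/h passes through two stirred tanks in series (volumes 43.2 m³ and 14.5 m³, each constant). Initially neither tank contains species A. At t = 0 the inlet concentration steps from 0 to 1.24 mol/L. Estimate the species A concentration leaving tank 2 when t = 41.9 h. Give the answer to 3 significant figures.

0.924 mol/L

Time constants: τᵢ = Vᵢ/Q for each well-mixed tank.
τ₁ = 43.2/1.82 = 23.736 h; τ₂ = 14.5/1.82 = 7.9670 h.
Solving the cascade with C₁(0)=C₂(0)=0 gives C₂(t) = C_in[1 − (τ₁ e^(−t/τ₁) − τ₂ e^(−t/τ₂))/(τ₁ − τ₂)].
At t = 41.9: e^(−t/τ₁) = 0.17115, e^(−t/τ₂) = 0.0051996.
C₂ = 1.24·[1 − (23.736·0.17115 − 7.9670·0.0051996)/(15.769)] = 1.24·0.74501 = 0.92381 mol/L.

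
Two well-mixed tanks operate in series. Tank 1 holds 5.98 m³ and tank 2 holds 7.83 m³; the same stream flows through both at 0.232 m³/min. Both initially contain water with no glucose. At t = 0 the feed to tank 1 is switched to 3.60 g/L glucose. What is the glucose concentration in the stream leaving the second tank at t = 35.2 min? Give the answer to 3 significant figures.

Species balance on tank i: dCᵢ/dt = (Cᵢ₋₁ − Cᵢ)/τᵢ with τᵢ = Vᵢ/Q.
τ₁ = 5.98/0.232 = 25.776 min; τ₂ = 7.83/0.232 = 33.750 min.
Tank 1: C₁ = C_in(1 − e^(−t/τ₁)). Tank 2 (τ₁ ≠ τ₂): C₂ = C_in[1 − (τ₁ e^(−t/τ₁) − τ₂ e^(−t/τ₂))/(τ₁ − τ₂)].
At t = 35.2: e^(−t/τ₁) = 0.25522, e^(−t/τ₂) = 0.35241.
C₂ = 3.60·[1 − (25.776·0.25522 − 33.750·0.35241)/(-7.9741)] = 3.60·0.33344 = 1.2004 g/L.

1.20 g/L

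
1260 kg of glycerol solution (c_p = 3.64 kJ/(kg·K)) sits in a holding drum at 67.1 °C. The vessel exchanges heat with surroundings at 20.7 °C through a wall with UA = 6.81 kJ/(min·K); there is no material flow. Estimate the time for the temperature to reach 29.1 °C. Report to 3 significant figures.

Lumped-capacitance energy balance: M c_p dT/dt = UA(T_amb − T).
τ = M c_p/UA = 673.48 min; T_ss = T_amb = 20.700 °C.
T(t) = T_ss + (T₀ − T_ss)e^(−t/τ); set T = 29.1:
t = −τ ln[(T − T_ss)/(T₀ − T_ss)] = −673.48 · ln(0.18103) = 1151.0 min.

1150 min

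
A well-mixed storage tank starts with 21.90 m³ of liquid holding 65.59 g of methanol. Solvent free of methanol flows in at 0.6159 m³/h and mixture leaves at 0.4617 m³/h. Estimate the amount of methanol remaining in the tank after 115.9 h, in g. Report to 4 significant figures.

Let m(t) be the amount of methanol. Volume: V(t) = V₀ + (Q_in − Q_out) t = 21.90 + 0.154200 t; V(115.9) = 39.7718 m³.
No methanol enters, so dm/dt = −Q_out · (m/V).
dm/m = −Q_out dt/(V₀ + 0.154200 t); integrating gives ln(m/m₀) = −(Q_out/(Q_in−Q_out)) ln(V/V₀).
m = m₀ (V₀/V)^(Q_out/(Q_in−Q_out)) = 65.59 × (21.90/39.7718)^(2.99416) = 10.9890 g.

10.99 g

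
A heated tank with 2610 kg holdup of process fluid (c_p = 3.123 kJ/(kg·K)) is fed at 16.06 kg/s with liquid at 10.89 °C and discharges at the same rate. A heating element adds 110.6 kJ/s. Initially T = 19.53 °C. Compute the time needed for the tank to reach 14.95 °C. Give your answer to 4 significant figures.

202.2 s

Energy balance: M c_p dT/dt = ṁ c_p (T_in − T) + 110.6.
τ = M/ṁ = 162.516 s; T_ss = T_in + Q̇/(ṁ c_p) = 13.0951 °C.
T(t) = T_ss + (T₀ − T_ss) e^(−t/τ). Set T = 14.95:
e^(−t/τ) = (14.95 − 13.0951)/(19.53 − 13.0951) = 0.288251
t = −162.516 · ln(0.288251) = 202.157 s.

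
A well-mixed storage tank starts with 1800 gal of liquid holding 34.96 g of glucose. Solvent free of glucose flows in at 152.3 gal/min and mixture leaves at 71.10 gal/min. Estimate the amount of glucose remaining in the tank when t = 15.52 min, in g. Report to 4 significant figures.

Total volume: dV/dt = Q_in − Q_out = 81.2000 gal/min, so V(t) = 1800 + 81.2000 t and V(15.52) = 3060.22 gal.
Solute balance: dm/dt = 0 − Q_out C = −Q_out m/V(t).
dm/m = −Q_out dt/(V₀ + 81.2000 t); integrating gives ln(m/m₀) = −(Q_out/(Q_in−Q_out)) ln(V/V₀).
m = m₀ (V₀/V)^(Q_out/(Q_in−Q_out)) = 34.96 × (1800/3060.22)^(0.875616) = 21.9664 g.

21.97 g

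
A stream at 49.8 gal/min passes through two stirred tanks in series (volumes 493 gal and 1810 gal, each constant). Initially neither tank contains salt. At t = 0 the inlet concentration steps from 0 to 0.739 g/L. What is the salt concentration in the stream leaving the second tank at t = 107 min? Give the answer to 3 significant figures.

0.686 g/L

Each tank obeys Vᵢ dCᵢ/dt = Q(Cᵢ₋₁ − Cᵢ), so τᵢ = Vᵢ/Q.
τ₁ = 493/49.8 = 9.8996 min; τ₂ = 1810/49.8 = 36.345 min.
Tank 1: C₁ = C_in(1 − e^(−t/τ₁)). Tank 2 (τ₁ ≠ τ₂): C₂ = C_in[1 − (τ₁ e^(−t/τ₁) − τ₂ e^(−t/τ₂))/(τ₁ − τ₂)].
At t = 107: e^(−t/τ₁) = 2.0226e-05, e^(−t/τ₂) = 0.052656.
C₂ = 0.739·[1 − (9.8996·2.0226e-05 − 36.345·0.052656)/(-26.446)] = 0.739·0.92764 = 0.68553 g/L.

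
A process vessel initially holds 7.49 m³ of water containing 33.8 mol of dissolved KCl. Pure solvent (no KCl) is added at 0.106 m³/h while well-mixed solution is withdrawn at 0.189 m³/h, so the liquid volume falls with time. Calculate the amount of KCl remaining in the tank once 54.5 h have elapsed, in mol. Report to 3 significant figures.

4.10 mol

Let m(t) be the amount of KCl. Volume: V(t) = V₀ + (Q_in − Q_out) t = 7.49 − 0.083000 t; V(54.5) = 2.9665 m³.
Solute balance: dm/dt = 0 − Q_out C = −Q_out m/V(t).
Separate: dm/m = −Q_out dt/V(t) ⇒ ln(m/m₀) = −(Q_out/(Q_in−Q_out)) ln(V/V₀).
m = m₀ (V₀/V)^(Q_out/(Q_in−Q_out)) = 33.8 × (7.49/2.9665)^(-2.2771) = 4.1018 mol.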